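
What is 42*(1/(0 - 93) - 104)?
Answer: -135422/31 ≈ -4368.5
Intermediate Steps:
42*(1/(0 - 93) - 104) = 42*(1/(-93) - 104) = 42*(-1/93 - 104) = 42*(-9673/93) = -135422/31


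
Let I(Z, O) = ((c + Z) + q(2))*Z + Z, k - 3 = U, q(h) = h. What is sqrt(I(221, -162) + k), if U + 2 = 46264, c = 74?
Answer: sqrt(112123) ≈ 334.85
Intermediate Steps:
U = 46262 (U = -2 + 46264 = 46262)
k = 46265 (k = 3 + 46262 = 46265)
I(Z, O) = Z + Z*(76 + Z) (I(Z, O) = ((74 + Z) + 2)*Z + Z = (76 + Z)*Z + Z = Z*(76 + Z) + Z = Z + Z*(76 + Z))
sqrt(I(221, -162) + k) = sqrt(221*(77 + 221) + 46265) = sqrt(221*298 + 46265) = sqrt(65858 + 46265) = sqrt(112123)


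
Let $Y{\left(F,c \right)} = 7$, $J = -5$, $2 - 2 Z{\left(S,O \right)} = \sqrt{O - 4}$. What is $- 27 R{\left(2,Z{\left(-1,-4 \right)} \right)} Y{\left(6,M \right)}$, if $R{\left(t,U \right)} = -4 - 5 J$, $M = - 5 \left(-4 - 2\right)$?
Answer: $-3969$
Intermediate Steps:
$Z{\left(S,O \right)} = 1 - \frac{\sqrt{-4 + O}}{2}$ ($Z{\left(S,O \right)} = 1 - \frac{\sqrt{O - 4}}{2} = 1 - \frac{\sqrt{-4 + O}}{2}$)
$M = 30$ ($M = \left(-5\right) \left(-6\right) = 30$)
$R{\left(t,U \right)} = 21$ ($R{\left(t,U \right)} = -4 - -25 = -4 + 25 = 21$)
$- 27 R{\left(2,Z{\left(-1,-4 \right)} \right)} Y{\left(6,M \right)} = \left(-27\right) 21 \cdot 7 = \left(-567\right) 7 = -3969$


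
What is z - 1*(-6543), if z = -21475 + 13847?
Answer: -1085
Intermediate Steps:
z = -7628
z - 1*(-6543) = -7628 - 1*(-6543) = -7628 + 6543 = -1085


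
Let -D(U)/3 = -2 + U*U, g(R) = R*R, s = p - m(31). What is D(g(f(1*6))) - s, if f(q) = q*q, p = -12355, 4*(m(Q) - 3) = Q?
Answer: -20105905/4 ≈ -5.0265e+6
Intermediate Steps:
m(Q) = 3 + Q/4
s = -49463/4 (s = -12355 - (3 + (¼)*31) = -12355 - (3 + 31/4) = -12355 - 1*43/4 = -12355 - 43/4 = -49463/4 ≈ -12366.)
f(q) = q²
g(R) = R²
D(U) = 6 - 3*U² (D(U) = -3*(-2 + U*U) = -3*(-2 + U²) = 6 - 3*U²)
D(g(f(1*6))) - s = (6 - 3*(((1*6)²)²)²) - 1*(-49463/4) = (6 - 3*((6²)²)²) + 49463/4 = (6 - 3*(36²)²) + 49463/4 = (6 - 3*1296²) + 49463/4 = (6 - 3*1679616) + 49463/4 = (6 - 5038848) + 49463/4 = -5038842 + 49463/4 = -20105905/4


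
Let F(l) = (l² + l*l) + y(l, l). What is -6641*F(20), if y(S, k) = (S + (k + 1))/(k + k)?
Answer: -212784281/40 ≈ -5.3196e+6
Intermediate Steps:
y(S, k) = (1 + S + k)/(2*k) (y(S, k) = (S + (1 + k))/((2*k)) = (1 + S + k)*(1/(2*k)) = (1 + S + k)/(2*k))
F(l) = 2*l² + (1 + 2*l)/(2*l) (F(l) = (l² + l*l) + (1 + l + l)/(2*l) = (l² + l²) + (1 + 2*l)/(2*l) = 2*l² + (1 + 2*l)/(2*l))
-6641*F(20) = -6641*(½ + 20 + 2*20³)/20 = -6641*(½ + 20 + 2*8000)/20 = -6641*(½ + 20 + 16000)/20 = -6641*32041/(20*2) = -6641*32041/40 = -212784281/40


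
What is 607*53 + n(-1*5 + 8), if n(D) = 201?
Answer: 32372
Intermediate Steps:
607*53 + n(-1*5 + 8) = 607*53 + 201 = 32171 + 201 = 32372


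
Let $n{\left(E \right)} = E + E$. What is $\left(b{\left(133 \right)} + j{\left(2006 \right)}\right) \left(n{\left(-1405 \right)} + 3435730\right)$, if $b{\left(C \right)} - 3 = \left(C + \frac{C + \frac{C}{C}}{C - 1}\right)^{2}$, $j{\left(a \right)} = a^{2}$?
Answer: $\frac{15110810903941070}{1089} \approx 1.3876 \cdot 10^{13}$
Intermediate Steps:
$n{\left(E \right)} = 2 E$
$b{\left(C \right)} = 3 + \left(C + \frac{1 + C}{-1 + C}\right)^{2}$ ($b{\left(C \right)} = 3 + \left(C + \frac{C + \frac{C}{C}}{C - 1}\right)^{2} = 3 + \left(C + \frac{C + 1}{-1 + C}\right)^{2} = 3 + \left(C + \frac{1 + C}{-1 + C}\right)^{2}$)
$\left(b{\left(133 \right)} + j{\left(2006 \right)}\right) \left(n{\left(-1405 \right)} + 3435730\right) = \left(\left(3 + \frac{\left(1 + 133^{2}\right)^{2}}{\left(-1 + 133\right)^{2}}\right) + 2006^{2}\right) \left(2 \left(-1405\right) + 3435730\right) = \left(\left(3 + \frac{\left(1 + 17689\right)^{2}}{17424}\right) + 4024036\right) \left(-2810 + 3435730\right) = \left(\left(3 + 17690^{2} \cdot \frac{1}{17424}\right) + 4024036\right) 3432920 = \left(\left(3 + 312936100 \cdot \frac{1}{17424}\right) + 4024036\right) 3432920 = \left(\left(3 + \frac{78234025}{4356}\right) + 4024036\right) 3432920 = \left(\frac{78247093}{4356} + 4024036\right) 3432920 = \frac{17606947909}{4356} \cdot 3432920 = \frac{15110810903941070}{1089}$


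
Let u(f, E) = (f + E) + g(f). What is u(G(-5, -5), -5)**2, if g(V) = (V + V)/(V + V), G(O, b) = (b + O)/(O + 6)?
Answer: 196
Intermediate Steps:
G(O, b) = (O + b)/(6 + O)
g(V) = 1 (g(V) = (2*V)/((2*V)) = (2*V)*(1/(2*V)) = 1)
u(f, E) = 1 + E + f (u(f, E) = (f + E) + 1 = (E + f) + 1 = 1 + E + f)
u(G(-5, -5), -5)**2 = (1 - 5 + (-5 - 5)/(6 - 5))**2 = (1 - 5 - 10/1)**2 = (1 - 5 + 1*(-10))**2 = (1 - 5 - 10)**2 = (-14)**2 = 196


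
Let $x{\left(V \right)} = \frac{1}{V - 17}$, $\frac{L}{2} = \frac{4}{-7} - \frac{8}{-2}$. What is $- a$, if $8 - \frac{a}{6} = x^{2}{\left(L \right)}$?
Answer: $- \frac{241674}{5041} \approx -47.942$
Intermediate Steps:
$L = \frac{48}{7}$ ($L = 2 \left(\frac{4}{-7} - \frac{8}{-2}\right) = 2 \left(4 \left(- \frac{1}{7}\right) - -4\right) = 2 \left(- \frac{4}{7} + 4\right) = 2 \cdot \frac{24}{7} = \frac{48}{7} \approx 6.8571$)
$x{\left(V \right)} = \frac{1}{-17 + V}$
$a = \frac{241674}{5041}$ ($a = 48 - 6 \left(\frac{1}{-17 + \frac{48}{7}}\right)^{2} = 48 - 6 \left(\frac{1}{- \frac{71}{7}}\right)^{2} = 48 - 6 \left(- \frac{7}{71}\right)^{2} = 48 - \frac{294}{5041} = \frac{241674}{5041} \approx 47.942$)
$- a = \left(-1\right) \frac{241674}{5041} = - \frac{241674}{5041}$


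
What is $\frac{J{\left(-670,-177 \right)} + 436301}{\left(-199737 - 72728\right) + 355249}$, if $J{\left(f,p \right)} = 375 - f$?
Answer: $\frac{16821}{3184} \approx 5.283$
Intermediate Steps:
$\frac{J{\left(-670,-177 \right)} + 436301}{\left(-199737 - 72728\right) + 355249} = \frac{\left(375 - -670\right) + 436301}{\left(-199737 - 72728\right) + 355249} = \frac{\left(375 + 670\right) + 436301}{-272465 + 355249} = \frac{1045 + 436301}{82784} = 437346 \cdot \frac{1}{82784} = \frac{16821}{3184}$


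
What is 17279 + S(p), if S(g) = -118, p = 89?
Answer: 17161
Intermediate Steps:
17279 + S(p) = 17279 - 118 = 17161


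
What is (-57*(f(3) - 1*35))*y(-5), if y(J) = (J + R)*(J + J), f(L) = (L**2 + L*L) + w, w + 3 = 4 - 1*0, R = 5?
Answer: 0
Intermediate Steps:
w = 1 (w = -3 + (4 - 1*0) = -3 + (4 + 0) = -3 + 4 = 1)
f(L) = 1 + 2*L**2 (f(L) = (L**2 + L*L) + 1 = (L**2 + L**2) + 1 = 2*L**2 + 1 = 1 + 2*L**2)
y(J) = 2*J*(5 + J) (y(J) = (J + 5)*(J + J) = (5 + J)*(2*J) = 2*J*(5 + J))
(-57*(f(3) - 1*35))*y(-5) = (-57*((1 + 2*3**2) - 1*35))*(2*(-5)*(5 - 5)) = (-57*((1 + 2*9) - 35))*(2*(-5)*0) = -57*((1 + 18) - 35)*0 = -57*(19 - 35)*0 = -57*(-16)*0 = 912*0 = 0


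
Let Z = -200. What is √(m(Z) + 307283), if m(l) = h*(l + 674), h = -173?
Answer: √225281 ≈ 474.64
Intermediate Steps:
m(l) = -116602 - 173*l (m(l) = -173*(l + 674) = -173*(674 + l) = -116602 - 173*l)
√(m(Z) + 307283) = √((-116602 - 173*(-200)) + 307283) = √((-116602 + 34600) + 307283) = √(-82002 + 307283) = √225281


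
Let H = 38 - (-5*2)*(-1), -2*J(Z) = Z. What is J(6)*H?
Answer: -84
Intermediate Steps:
J(Z) = -Z/2
H = 28 (H = 38 - (-10)*(-1) = 38 - 1*10 = 38 - 10 = 28)
J(6)*H = -½*6*28 = -3*28 = -84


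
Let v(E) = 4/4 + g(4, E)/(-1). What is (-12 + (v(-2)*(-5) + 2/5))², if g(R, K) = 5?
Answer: 1764/25 ≈ 70.560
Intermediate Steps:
v(E) = -4 (v(E) = 4/4 + 5/(-1) = 4*(¼) + 5*(-1) = 1 - 5 = -4)
(-12 + (v(-2)*(-5) + 2/5))² = (-12 + (-4*(-5) + 2/5))² = (-12 + (20 + 2*(⅕)))² = (-12 + (20 + ⅖))² = (-12 + 102/5)² = (42/5)² = 1764/25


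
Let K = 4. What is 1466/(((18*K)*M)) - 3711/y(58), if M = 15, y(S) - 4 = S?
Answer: -979247/16740 ≈ -58.497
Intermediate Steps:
y(S) = 4 + S
1466/(((18*K)*M)) - 3711/y(58) = 1466/(((18*4)*15)) - 3711/(4 + 58) = 1466/((72*15)) - 3711/62 = 1466/1080 - 3711*1/62 = 1466*(1/1080) - 3711/62 = 733/540 - 3711/62 = -979247/16740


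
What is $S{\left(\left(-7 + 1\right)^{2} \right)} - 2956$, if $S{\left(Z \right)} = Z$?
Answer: $-2920$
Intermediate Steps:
$S{\left(\left(-7 + 1\right)^{2} \right)} - 2956 = \left(-7 + 1\right)^{2} - 2956 = \left(-6\right)^{2} - 2956 = 36 - 2956 = -2920$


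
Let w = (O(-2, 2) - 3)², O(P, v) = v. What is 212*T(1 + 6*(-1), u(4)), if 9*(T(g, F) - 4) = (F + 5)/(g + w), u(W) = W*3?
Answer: 6731/9 ≈ 747.89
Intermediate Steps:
w = 1 (w = (2 - 3)² = (-1)² = 1)
u(W) = 3*W
T(g, F) = 4 + (5 + F)/(9*(1 + g)) (T(g, F) = 4 + ((F + 5)/(g + 1))/9 = 4 + ((5 + F)/(1 + g))/9 = 4 + (5 + F)/(9*(1 + g)))
212*T(1 + 6*(-1), u(4)) = 212*((41 + 3*4 + 36*(1 + 6*(-1)))/(9*(1 + (1 + 6*(-1))))) = 212*((41 + 12 + 36*(1 - 6))/(9*(1 + (1 - 6)))) = 212*((41 + 12 + 36*(-5))/(9*(1 - 5))) = 212*((⅑)*(41 + 12 - 180)/(-4)) = 212*((⅑)*(-¼)*(-127)) = 212*(127/36) = 6731/9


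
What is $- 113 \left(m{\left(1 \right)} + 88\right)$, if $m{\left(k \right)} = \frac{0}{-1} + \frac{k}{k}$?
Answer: $-10057$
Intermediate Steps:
$m{\left(k \right)} = 1$ ($m{\left(k \right)} = 0 \left(-1\right) + 1 = 0 + 1 = 1$)
$- 113 \left(m{\left(1 \right)} + 88\right) = - 113 \left(1 + 88\right) = \left(-113\right) 89 = -10057$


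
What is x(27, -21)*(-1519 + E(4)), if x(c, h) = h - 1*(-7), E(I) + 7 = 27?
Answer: 20986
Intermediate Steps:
E(I) = 20 (E(I) = -7 + 27 = 20)
x(c, h) = 7 + h (x(c, h) = h + 7 = 7 + h)
x(27, -21)*(-1519 + E(4)) = (7 - 21)*(-1519 + 20) = -14*(-1499) = 20986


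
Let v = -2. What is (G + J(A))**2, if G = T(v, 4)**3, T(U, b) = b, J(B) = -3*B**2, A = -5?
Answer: 121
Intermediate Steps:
G = 64 (G = 4**3 = 64)
(G + J(A))**2 = (64 - 3*(-5)**2)**2 = (64 - 3*25)**2 = (64 - 75)**2 = (-11)**2 = 121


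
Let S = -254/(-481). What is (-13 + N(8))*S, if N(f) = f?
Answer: -1270/481 ≈ -2.6403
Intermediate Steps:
S = 254/481 (S = -254*(-1/481) = 254/481 ≈ 0.52807)
(-13 + N(8))*S = (-13 + 8)*(254/481) = -5*254/481 = -1270/481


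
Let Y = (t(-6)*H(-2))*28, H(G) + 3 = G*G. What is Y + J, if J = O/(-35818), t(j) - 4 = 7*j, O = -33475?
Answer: -38076877/35818 ≈ -1063.1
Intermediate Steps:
t(j) = 4 + 7*j
H(G) = -3 + G² (H(G) = -3 + G*G = -3 + G²)
J = 33475/35818 (J = -33475/(-35818) = -33475*(-1/35818) = 33475/35818 ≈ 0.93459)
Y = -1064 (Y = ((4 + 7*(-6))*(-3 + (-2)²))*28 = ((4 - 42)*(-3 + 4))*28 = -38*1*28 = -38*28 = -1064)
Y + J = -1064 + 33475/35818 = -38076877/35818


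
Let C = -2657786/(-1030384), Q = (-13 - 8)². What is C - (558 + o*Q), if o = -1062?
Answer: 240999903421/515192 ≈ 4.6779e+5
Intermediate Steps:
Q = 441 (Q = (-21)² = 441)
C = 1328893/515192 (C = -2657786*(-1/1030384) = 1328893/515192 ≈ 2.5794)
C - (558 + o*Q) = 1328893/515192 - (558 - 1062*441) = 1328893/515192 - (558 - 468342) = 1328893/515192 - 1*(-467784) = 1328893/515192 + 467784 = 240999903421/515192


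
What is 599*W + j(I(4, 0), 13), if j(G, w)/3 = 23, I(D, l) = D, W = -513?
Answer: -307218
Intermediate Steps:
j(G, w) = 69 (j(G, w) = 3*23 = 69)
599*W + j(I(4, 0), 13) = 599*(-513) + 69 = -307287 + 69 = -307218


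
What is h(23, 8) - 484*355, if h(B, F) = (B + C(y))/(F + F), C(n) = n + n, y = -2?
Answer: -2749101/16 ≈ -1.7182e+5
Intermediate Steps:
C(n) = 2*n
h(B, F) = (-4 + B)/(2*F) (h(B, F) = (B + 2*(-2))/(F + F) = (B - 4)/((2*F)) = (-4 + B)*(1/(2*F)) = (-4 + B)/(2*F))
h(23, 8) - 484*355 = (½)*(-4 + 23)/8 - 484*355 = (½)*(⅛)*19 - 171820 = 19/16 - 171820 = -2749101/16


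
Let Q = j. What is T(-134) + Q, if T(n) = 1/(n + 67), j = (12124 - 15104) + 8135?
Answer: 345384/67 ≈ 5155.0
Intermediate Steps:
j = 5155 (j = -2980 + 8135 = 5155)
T(n) = 1/(67 + n)
Q = 5155
T(-134) + Q = 1/(67 - 134) + 5155 = 1/(-67) + 5155 = -1/67 + 5155 = 345384/67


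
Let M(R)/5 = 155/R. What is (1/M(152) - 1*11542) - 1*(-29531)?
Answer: 13941627/775 ≈ 17989.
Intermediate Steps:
M(R) = 775/R (M(R) = 5*(155/R) = 775/R)
(1/M(152) - 1*11542) - 1*(-29531) = (1/(775/152) - 1*11542) - 1*(-29531) = (1/(775*(1/152)) - 11542) + 29531 = (1/(775/152) - 11542) + 29531 = (152/775 - 11542) + 29531 = -8944898/775 + 29531 = 13941627/775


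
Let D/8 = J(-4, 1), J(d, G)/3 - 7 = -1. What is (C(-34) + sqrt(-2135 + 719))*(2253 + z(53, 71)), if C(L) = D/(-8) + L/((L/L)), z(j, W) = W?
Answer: -120848 + 4648*I*sqrt(354) ≈ -1.2085e+5 + 87452.0*I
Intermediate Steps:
J(d, G) = 18 (J(d, G) = 21 + 3*(-1) = 21 - 3 = 18)
D = 144 (D = 8*18 = 144)
C(L) = -18 + L (C(L) = 144/(-8) + L/((L/L)) = 144*(-1/8) + L/1 = -18 + L*1 = -18 + L)
(C(-34) + sqrt(-2135 + 719))*(2253 + z(53, 71)) = ((-18 - 34) + sqrt(-2135 + 719))*(2253 + 71) = (-52 + sqrt(-1416))*2324 = (-52 + 2*I*sqrt(354))*2324 = -120848 + 4648*I*sqrt(354)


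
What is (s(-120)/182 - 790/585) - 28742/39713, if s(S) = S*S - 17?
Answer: 5005804159/65049894 ≈ 76.953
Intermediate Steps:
s(S) = -17 + S**2 (s(S) = S**2 - 17 = -17 + S**2)
(s(-120)/182 - 790/585) - 28742/39713 = ((-17 + (-120)**2)/182 - 790/585) - 28742/39713 = ((-17 + 14400)*(1/182) - 790*1/585) - 28742*1/39713 = (14383*(1/182) - 158/117) - 28742/39713 = (14383/182 - 158/117) - 28742/39713 = 127235/1638 - 28742/39713 = 5005804159/65049894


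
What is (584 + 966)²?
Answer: 2402500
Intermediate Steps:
(584 + 966)² = 1550² = 2402500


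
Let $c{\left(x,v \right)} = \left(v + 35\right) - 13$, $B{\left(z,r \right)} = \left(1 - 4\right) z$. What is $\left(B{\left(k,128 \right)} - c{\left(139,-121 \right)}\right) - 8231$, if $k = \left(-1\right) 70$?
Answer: $-7922$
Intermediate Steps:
$k = -70$
$B{\left(z,r \right)} = - 3 z$
$c{\left(x,v \right)} = 22 + v$ ($c{\left(x,v \right)} = \left(35 + v\right) - 13 = 22 + v$)
$\left(B{\left(k,128 \right)} - c{\left(139,-121 \right)}\right) - 8231 = \left(\left(-3\right) \left(-70\right) - \left(22 - 121\right)\right) - 8231 = \left(210 - -99\right) - 8231 = \left(210 + 99\right) - 8231 = 309 - 8231 = -7922$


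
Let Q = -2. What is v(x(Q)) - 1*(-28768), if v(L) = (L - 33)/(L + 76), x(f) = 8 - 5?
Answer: 2272642/79 ≈ 28768.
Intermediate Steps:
x(f) = 3
v(L) = (-33 + L)/(76 + L)
v(x(Q)) - 1*(-28768) = (-33 + 3)/(76 + 3) - 1*(-28768) = -30/79 + 28768 = 2272642/79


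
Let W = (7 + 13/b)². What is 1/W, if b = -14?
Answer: 196/7225 ≈ 0.027128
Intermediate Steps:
W = 7225/196 (W = (7 + 13/(-14))² = (7 + 13*(-1/14))² = (7 - 13/14)² = (85/14)² = 7225/196 ≈ 36.862)
1/W = 1/(7225/196) = 196/7225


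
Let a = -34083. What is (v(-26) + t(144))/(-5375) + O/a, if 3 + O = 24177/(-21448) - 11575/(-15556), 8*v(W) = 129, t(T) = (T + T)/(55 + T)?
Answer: -192788951042389/60816874810649580 ≈ -0.0031700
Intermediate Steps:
t(T) = 2*T/(55 + T) (t(T) = (2*T)/(55 + T) = 2*T/(55 + T))
v(W) = 129/8 (v(W) = (⅛)*129 = 129/8)
O = -282193019/83411272 (O = -3 + (24177/(-21448) - 11575/(-15556)) = -3 + (24177*(-1/21448) - 11575*(-1/15556)) = -3 + (-24177/21448 + 11575/15556) = -3 - 31959203/83411272 = -282193019/83411272 ≈ -3.3832)
(v(-26) + t(144))/(-5375) + O/a = (129/8 + 2*144/(55 + 144))/(-5375) - 282193019/83411272/(-34083) = (129/8 + 2*144/199)*(-1/5375) - 282193019/83411272*(-1/34083) = (129/8 + 2*144*(1/199))*(-1/5375) + 282193019/2842906383576 = (129/8 + 288/199)*(-1/5375) + 282193019/2842906383576 = (27975/1592)*(-1/5375) + 282193019/2842906383576 = -1119/342280 + 282193019/2842906383576 = -192788951042389/60816874810649580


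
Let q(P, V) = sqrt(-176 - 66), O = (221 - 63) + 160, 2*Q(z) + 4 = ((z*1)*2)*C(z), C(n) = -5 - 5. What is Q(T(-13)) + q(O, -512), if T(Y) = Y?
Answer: 128 + 11*I*sqrt(2) ≈ 128.0 + 15.556*I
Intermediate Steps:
C(n) = -10
Q(z) = -2 - 10*z (Q(z) = -2 + (((z*1)*2)*(-10))/2 = -2 + ((z*2)*(-10))/2 = -2 + ((2*z)*(-10))/2 = -2 + (-20*z)/2 = -2 - 10*z)
O = 318 (O = 158 + 160 = 318)
q(P, V) = 11*I*sqrt(2) (q(P, V) = sqrt(-242) = 11*I*sqrt(2))
Q(T(-13)) + q(O, -512) = (-2 - 10*(-13)) + 11*I*sqrt(2) = (-2 + 130) + 11*I*sqrt(2) = 128 + 11*I*sqrt(2)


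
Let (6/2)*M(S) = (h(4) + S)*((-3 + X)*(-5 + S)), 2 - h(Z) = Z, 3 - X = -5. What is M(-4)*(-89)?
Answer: -8010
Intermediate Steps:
X = 8 (X = 3 - 1*(-5) = 3 + 5 = 8)
h(Z) = 2 - Z
M(S) = (-25 + 5*S)*(-2 + S)/3 (M(S) = (((2 - 1*4) + S)*((-3 + 8)*(-5 + S)))/3 = (((2 - 4) + S)*(5*(-5 + S)))/3 = ((-2 + S)*(-25 + 5*S))/3 = ((-25 + 5*S)*(-2 + S))/3 = (-25 + 5*S)*(-2 + S)/3)
M(-4)*(-89) = (50/3 - 35/3*(-4) + (5/3)*(-4)**2)*(-89) = (50/3 + 140/3 + (5/3)*16)*(-89) = (50/3 + 140/3 + 80/3)*(-89) = 90*(-89) = -8010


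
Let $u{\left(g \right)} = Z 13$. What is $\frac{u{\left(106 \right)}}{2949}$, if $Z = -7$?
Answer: $- \frac{91}{2949} \approx -0.030858$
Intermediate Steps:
$u{\left(g \right)} = -91$ ($u{\left(g \right)} = \left(-7\right) 13 = -91$)
$\frac{u{\left(106 \right)}}{2949} = - \frac{91}{2949}$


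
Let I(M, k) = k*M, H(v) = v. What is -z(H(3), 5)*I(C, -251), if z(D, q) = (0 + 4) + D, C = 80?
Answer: 140560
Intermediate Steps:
z(D, q) = 4 + D
I(M, k) = M*k
-z(H(3), 5)*I(C, -251) = -(4 + 3)*80*(-251) = -7*(-20080) = -1*(-140560) = 140560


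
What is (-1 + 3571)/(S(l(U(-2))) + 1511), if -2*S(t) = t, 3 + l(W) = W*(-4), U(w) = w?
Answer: 1020/431 ≈ 2.3666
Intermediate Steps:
l(W) = -3 - 4*W (l(W) = -3 + W*(-4) = -3 - 4*W)
S(t) = -t/2
(-1 + 3571)/(S(l(U(-2))) + 1511) = (-1 + 3571)/(-(-3 - 4*(-2))/2 + 1511) = 3570/(-(-3 + 8)/2 + 1511) = 3570/(-1/2*5 + 1511) = 3570/(-5/2 + 1511) = 3570/(3017/2) = 3570*(2/3017) = 1020/431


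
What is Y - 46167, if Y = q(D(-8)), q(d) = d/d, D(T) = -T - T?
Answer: -46166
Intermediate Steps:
D(T) = -2*T
q(d) = 1
Y = 1
Y - 46167 = 1 - 46167 = -46166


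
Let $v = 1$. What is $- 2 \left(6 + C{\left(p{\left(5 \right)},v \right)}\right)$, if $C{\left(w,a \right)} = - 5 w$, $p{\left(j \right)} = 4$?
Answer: $28$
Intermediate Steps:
$- 2 \left(6 + C{\left(p{\left(5 \right)},v \right)}\right) = - 2 \left(6 - 20\right) = \left(-2\right) \left(-14\right) = 28$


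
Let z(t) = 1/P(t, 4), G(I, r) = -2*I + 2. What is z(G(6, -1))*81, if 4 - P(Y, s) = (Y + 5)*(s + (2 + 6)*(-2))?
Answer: -81/56 ≈ -1.4464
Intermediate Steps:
G(I, r) = 2 - 2*I
P(Y, s) = 4 - (-16 + s)*(5 + Y) (P(Y, s) = 4 - (Y + 5)*(s + (2 + 6)*(-2)) = 4 - (5 + Y)*(s + 8*(-2)) = 4 - (5 + Y)*(s - 16) = 4 - (5 + Y)*(-16 + s) = 4 - (-16 + s)*(5 + Y))
z(t) = 1/(64 + 12*t) (z(t) = 1/(84 - 5*4 + 16*t - 1*t*4) = 1/(84 - 20 + 16*t - 4*t) = 1/(64 + 12*t))
z(G(6, -1))*81 = (1/(4*(16 + 3*(2 - 2*6))))*81 = (1/(4*(16 + 3*(2 - 12))))*81 = (1/(4*(16 + 3*(-10))))*81 = (1/(4*(16 - 30)))*81 = ((¼)/(-14))*81 = ((¼)*(-1/14))*81 = -1/56*81 = -81/56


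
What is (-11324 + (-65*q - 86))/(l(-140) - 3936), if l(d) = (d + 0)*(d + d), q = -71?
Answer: -6795/35264 ≈ -0.19269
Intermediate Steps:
l(d) = 2*d**2 (l(d) = d*(2*d) = 2*d**2)
(-11324 + (-65*q - 86))/(l(-140) - 3936) = (-11324 + (-65*(-71) - 86))/(2*(-140)**2 - 3936) = (-11324 + (4615 - 86))/(2*19600 - 3936) = (-11324 + 4529)/(39200 - 3936) = -6795/35264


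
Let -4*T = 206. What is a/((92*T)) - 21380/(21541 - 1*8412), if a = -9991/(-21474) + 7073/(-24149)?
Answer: -2764846078868147/1697794819347708 ≈ -1.6285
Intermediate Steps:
T = -103/2 (T = -¼*206 = -103/2 ≈ -51.500)
a = 89387057/518575626 (a = -9991*(-1/21474) + 7073*(-1/24149) = 9991/21474 - 7073/24149 = 89387057/518575626 ≈ 0.17237)
a/((92*T)) - 21380/(21541 - 1*8412) = 89387057/(518575626*((92*(-103/2)))) - 21380/(21541 - 1*8412) = (89387057/518575626)/(-4738) - 21380/(21541 - 8412) = (89387057/518575626)*(-1/4738) - 21380/13129 = -89387057/2457011315988 - 21380*1/13129 = -89387057/2457011315988 - 21380/13129 = -2764846078868147/1697794819347708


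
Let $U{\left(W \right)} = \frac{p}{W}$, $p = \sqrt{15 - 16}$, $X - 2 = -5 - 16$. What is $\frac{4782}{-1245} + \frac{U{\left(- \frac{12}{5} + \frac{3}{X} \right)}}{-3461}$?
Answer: $- \frac{1594}{415} + \frac{95 i}{841023} \approx -3.841 + 0.00011296 i$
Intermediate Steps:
$X = -19$ ($X = 2 - 21 = -19$)
$p = i$ ($p = \sqrt{-1} = i \approx 1.0 i$)
$U{\left(W \right)} = \frac{i}{W}$
$\frac{4782}{-1245} + \frac{U{\left(- \frac{12}{5} + \frac{3}{X} \right)}}{-3461} = \frac{4782}{-1245} + \frac{i \frac{1}{- \frac{12}{5} + \frac{3}{-19}}}{-3461} = 4782 \left(- \frac{1}{1245}\right) + \frac{i}{\left(-12\right) \frac{1}{5} + 3 \left(- \frac{1}{19}\right)} \left(- \frac{1}{3461}\right) = - \frac{1594}{415} + \frac{i}{- \frac{12}{5} - \frac{3}{19}} \left(- \frac{1}{3461}\right) = - \frac{1594}{415} + \frac{i}{- \frac{243}{95}} \left(- \frac{1}{3461}\right) = - \frac{1594}{415} + i \left(- \frac{95}{243}\right) \left(- \frac{1}{3461}\right) = - \frac{1594}{415} + - \frac{95 i}{243} \left(- \frac{1}{3461}\right) = - \frac{1594}{415} + \frac{95 i}{841023}$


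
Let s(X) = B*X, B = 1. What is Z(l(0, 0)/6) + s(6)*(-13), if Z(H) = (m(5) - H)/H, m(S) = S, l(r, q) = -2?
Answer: -94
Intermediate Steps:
Z(H) = (5 - H)/H
s(X) = X (s(X) = 1*X = X)
Z(l(0, 0)/6) + s(6)*(-13) = (5 - (-2)/6)/((-2/6)) + 6*(-13) = (5 - (-2)/6)/((-2*⅙)) - 78 = (5 - 1*(-⅓))/(-⅓) - 78 = -3*(5 + ⅓) - 78 = -3*16/3 - 78 = -16 - 78 = -94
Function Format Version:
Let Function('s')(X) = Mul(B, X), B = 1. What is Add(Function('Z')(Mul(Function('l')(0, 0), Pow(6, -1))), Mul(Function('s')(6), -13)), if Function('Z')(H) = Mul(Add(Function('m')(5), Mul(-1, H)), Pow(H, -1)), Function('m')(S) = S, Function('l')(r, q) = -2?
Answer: -94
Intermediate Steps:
Function('Z')(H) = Mul(Pow(H, -1), Add(5, Mul(-1, H))) (Function('Z')(H) = Mul(Add(5, Mul(-1, H)), Pow(H, -1)) = Mul(Pow(H, -1), Add(5, Mul(-1, H))))
Function('s')(X) = X (Function('s')(X) = Mul(1, X) = X)
Add(Function('Z')(Mul(Function('l')(0, 0), Pow(6, -1))), Mul(Function('s')(6), -13)) = Add(Mul(Pow(Mul(-2, Pow(6, -1)), -1), Add(5, Mul(-1, Mul(-2, Pow(6, -1))))), Mul(6, -13)) = Add(Mul(Pow(Mul(-2, Rational(1, 6)), -1), Add(5, Mul(-1, Mul(-2, Rational(1, 6))))), -78) = Add(Mul(Pow(Rational(-1, 3), -1), Add(5, Mul(-1, Rational(-1, 3)))), -78) = Add(Mul(-3, Add(5, Rational(1, 3))), -78) = Add(Mul(-3, Rational(16, 3)), -78) = Add(-16, -78) = -94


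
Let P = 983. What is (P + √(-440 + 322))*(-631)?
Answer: -620273 - 631*I*√118 ≈ -6.2027e+5 - 6854.4*I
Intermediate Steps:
(P + √(-440 + 322))*(-631) = (983 + √(-440 + 322))*(-631) = (983 + √(-118))*(-631) = (983 + I*√118)*(-631) = -620273 - 631*I*√118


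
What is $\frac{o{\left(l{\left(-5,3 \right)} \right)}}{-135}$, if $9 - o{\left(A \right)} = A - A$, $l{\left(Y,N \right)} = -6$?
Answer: $- \frac{1}{15} \approx -0.066667$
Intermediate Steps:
$o{\left(A \right)} = 9$ ($o{\left(A \right)} = 9 - \left(A - A\right) = 9 - 0 = 9 + 0 = 9$)
$\frac{o{\left(l{\left(-5,3 \right)} \right)}}{-135} = \frac{9}{-135} = 9 \left(- \frac{1}{135}\right) = - \frac{1}{15}$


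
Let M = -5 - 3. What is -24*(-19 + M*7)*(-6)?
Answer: -10800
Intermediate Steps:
M = -8
-24*(-19 + M*7)*(-6) = -24*(-19 - 8*7)*(-6) = -24*(-19 - 56)*(-6) = -(-1800)*(-6) = -24*450 = -10800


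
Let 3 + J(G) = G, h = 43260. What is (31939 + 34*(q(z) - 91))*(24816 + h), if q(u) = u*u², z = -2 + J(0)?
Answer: 1674329220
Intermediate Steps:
J(G) = -3 + G
z = -5 (z = -2 + (-3 + 0) = -2 - 3 = -5)
q(u) = u³
(31939 + 34*(q(z) - 91))*(24816 + h) = (31939 + 34*((-5)³ - 91))*(24816 + 43260) = (31939 + 34*(-125 - 91))*68076 = (31939 + 34*(-216))*68076 = (31939 - 7344)*68076 = 24595*68076 = 1674329220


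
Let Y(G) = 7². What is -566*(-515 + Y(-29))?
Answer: 263756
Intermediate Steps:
Y(G) = 49
-566*(-515 + Y(-29)) = -566*(-515 + 49) = -566*(-466) = 263756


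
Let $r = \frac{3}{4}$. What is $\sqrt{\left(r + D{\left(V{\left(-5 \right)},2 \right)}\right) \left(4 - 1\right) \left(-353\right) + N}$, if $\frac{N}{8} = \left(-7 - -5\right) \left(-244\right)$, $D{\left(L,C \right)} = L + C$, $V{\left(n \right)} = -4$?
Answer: $\frac{\sqrt{20911}}{2} \approx 72.303$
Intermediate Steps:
$D{\left(L,C \right)} = C + L$
$r = \frac{3}{4}$ ($r = 3 \cdot \frac{1}{4} = \frac{3}{4} \approx 0.75$)
$N = 3904$ ($N = 8 \left(-7 - -5\right) \left(-244\right) = 8 \left(-7 + 5\right) \left(-244\right) = 8 \left(\left(-2\right) \left(-244\right)\right) = 8 \cdot 488 = 3904$)
$\sqrt{\left(r + D{\left(V{\left(-5 \right)},2 \right)}\right) \left(4 - 1\right) \left(-353\right) + N} = \sqrt{\left(\frac{3}{4} + \left(2 - 4\right)\right) \left(4 - 1\right) \left(-353\right) + 3904} = \sqrt{\left(\frac{3}{4} - 2\right) 3 \left(-353\right) + 3904} = \sqrt{\left(- \frac{5}{4}\right) 3 \left(-353\right) + 3904} = \sqrt{\left(- \frac{15}{4}\right) \left(-353\right) + 3904} = \sqrt{\frac{5295}{4} + 3904} = \sqrt{\frac{20911}{4}} = \frac{\sqrt{20911}}{2}$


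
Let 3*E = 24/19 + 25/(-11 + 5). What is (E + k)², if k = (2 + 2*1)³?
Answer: 464704249/116964 ≈ 3973.1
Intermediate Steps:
E = -331/342 (E = (24/19 + 25/(-11 + 5))/3 = (24*(1/19) + 25/(-6))/3 = (24/19 + 25*(-⅙))/3 = (24/19 - 25/6)/3 = (⅓)*(-331/114) = -331/342 ≈ -0.96784)
k = 64 (k = (2 + 2)³ = 4³ = 64)
(E + k)² = (-331/342 + 64)² = (21557/342)² = 464704249/116964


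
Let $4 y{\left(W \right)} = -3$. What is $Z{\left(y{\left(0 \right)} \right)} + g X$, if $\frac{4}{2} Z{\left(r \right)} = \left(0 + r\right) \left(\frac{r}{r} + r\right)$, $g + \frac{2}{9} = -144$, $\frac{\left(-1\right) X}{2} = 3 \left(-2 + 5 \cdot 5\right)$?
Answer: $\frac{1910647}{96} \approx 19903.0$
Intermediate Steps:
$y{\left(W \right)} = - \frac{3}{4}$ ($y{\left(W \right)} = \frac{1}{4} \left(-3\right) = - \frac{3}{4}$)
$X = -138$ ($X = - 2 \cdot 3 \left(-2 + 5 \cdot 5\right) = - 2 \cdot 3 \left(-2 + 25\right) = - 2 \cdot 3 \cdot 23 = \left(-2\right) 69 = -138$)
$g = - \frac{1298}{9}$ ($g = - \frac{2}{9} - 144 = - \frac{1298}{9} \approx -144.22$)
$Z{\left(r \right)} = \frac{r \left(1 + r\right)}{2}$ ($Z{\left(r \right)} = \frac{\left(0 + r\right) \left(\frac{r}{r} + r\right)}{2} = \frac{r \left(1 + r\right)}{2}$)
$Z{\left(y{\left(0 \right)} \right)} + g X = \frac{1}{2} \left(- \frac{3}{4}\right) \left(1 - \frac{3}{4}\right) - - \frac{59708}{3} = \frac{1}{2} \left(- \frac{3}{4}\right) \frac{1}{4} + \frac{59708}{3} = - \frac{3}{32} + \frac{59708}{3} = \frac{1910647}{96}$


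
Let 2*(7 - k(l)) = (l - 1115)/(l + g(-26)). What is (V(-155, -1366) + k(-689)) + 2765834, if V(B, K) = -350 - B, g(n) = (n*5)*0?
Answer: 1905529192/689 ≈ 2.7656e+6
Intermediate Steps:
g(n) = 0 (g(n) = (5*n)*0 = 0)
k(l) = 7 - (-1115 + l)/(2*l) (k(l) = 7 - (l - 1115)/(2*(l + 0)) = 7 - (-1115 + l)/(2*l))
(V(-155, -1366) + k(-689)) + 2765834 = ((-350 - 1*(-155)) + (½)*(1115 + 13*(-689))/(-689)) + 2765834 = ((-350 + 155) + (½)*(-1/689)*(1115 - 8957)) + 2765834 = (-195 + (½)*(-1/689)*(-7842)) + 2765834 = (-195 + 3921/689) + 2765834 = -130434/689 + 2765834 = 1905529192/689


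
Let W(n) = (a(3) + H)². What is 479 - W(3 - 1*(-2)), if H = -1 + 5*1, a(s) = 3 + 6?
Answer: 310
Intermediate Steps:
a(s) = 9
H = 4 (H = -1 + 5 = 4)
W(n) = 169 (W(n) = (9 + 4)² = 13² = 169)
479 - W(3 - 1*(-2)) = 479 - 1*169 = 479 - 169 = 310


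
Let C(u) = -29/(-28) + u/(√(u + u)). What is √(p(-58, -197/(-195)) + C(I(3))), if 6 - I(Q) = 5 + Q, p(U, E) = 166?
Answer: √(32739 + 196*I)/14 ≈ 12.924 + 0.038687*I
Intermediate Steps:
I(Q) = 1 - Q (I(Q) = 6 - (5 + Q) = 6 + (-5 - Q) = 1 - Q)
C(u) = 29/28 + √2*√u/2 (C(u) = -29*(-1/28) + u/(√(2*u)) = 29/28 + u/((√2*√u)) = 29/28 + u*(√2/(2*√u)) = 29/28 + √2*√u/2)
√(p(-58, -197/(-195)) + C(I(3))) = √(166 + (29/28 + √2*√(1 - 1*3)/2)) = √(166 + (29/28 + √2*√(1 - 3)/2)) = √(166 + (29/28 + √2*√(-2)/2)) = √(166 + (29/28 + √2*(I*√2)/2)) = √(166 + (29/28 + I)) = √(4677/28 + I)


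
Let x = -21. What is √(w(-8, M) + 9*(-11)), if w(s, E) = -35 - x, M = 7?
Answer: I*√113 ≈ 10.63*I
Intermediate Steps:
w(s, E) = -14 (w(s, E) = -35 - 1*(-21) = -35 + 21 = -14)
√(w(-8, M) + 9*(-11)) = √(-14 + 9*(-11)) = √(-14 - 99) = √(-113) = I*√113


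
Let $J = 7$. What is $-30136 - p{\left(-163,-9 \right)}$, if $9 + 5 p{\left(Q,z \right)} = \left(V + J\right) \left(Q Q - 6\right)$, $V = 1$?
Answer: $-72635$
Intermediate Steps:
$p{\left(Q,z \right)} = - \frac{57}{5} + \frac{8 Q^{2}}{5}$ ($p{\left(Q,z \right)} = - \frac{9}{5} + \frac{\left(1 + 7\right) \left(Q Q - 6\right)}{5} = - \frac{9}{5} + \frac{8 \left(Q^{2} - 6\right)}{5} = - \frac{9}{5} + \frac{8 \left(-6 + Q^{2}\right)}{5} = - \frac{9}{5} + \frac{-48 + 8 Q^{2}}{5} = - \frac{9}{5} + \left(- \frac{48}{5} + \frac{8 Q^{2}}{5}\right) = - \frac{57}{5} + \frac{8 Q^{2}}{5}$)
$-30136 - p{\left(-163,-9 \right)} = -30136 - \left(- \frac{57}{5} + \frac{8 \left(-163\right)^{2}}{5}\right) = -30136 - \left(- \frac{57}{5} + \frac{8}{5} \cdot 26569\right) = -30136 - \left(- \frac{57}{5} + \frac{212552}{5}\right) = -30136 - 42499 = -72635$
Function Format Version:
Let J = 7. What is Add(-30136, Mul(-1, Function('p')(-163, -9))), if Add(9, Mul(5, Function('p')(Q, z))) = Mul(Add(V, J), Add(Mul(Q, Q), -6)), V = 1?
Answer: -72635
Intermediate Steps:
Function('p')(Q, z) = Add(Rational(-57, 5), Mul(Rational(8, 5), Pow(Q, 2))) (Function('p')(Q, z) = Add(Rational(-9, 5), Mul(Rational(1, 5), Mul(Add(1, 7), Add(Mul(Q, Q), -6)))) = Add(Rational(-9, 5), Mul(Rational(1, 5), Mul(8, Add(Pow(Q, 2), -6)))) = Add(Rational(-9, 5), Mul(Rational(1, 5), Mul(8, Add(-6, Pow(Q, 2))))) = Add(Rational(-9, 5), Mul(Rational(1, 5), Add(-48, Mul(8, Pow(Q, 2))))) = Add(Rational(-9, 5), Add(Rational(-48, 5), Mul(Rational(8, 5), Pow(Q, 2)))) = Add(Rational(-57, 5), Mul(Rational(8, 5), Pow(Q, 2))))
Add(-30136, Mul(-1, Function('p')(-163, -9))) = Add(-30136, Mul(-1, Add(Rational(-57, 5), Mul(Rational(8, 5), Pow(-163, 2))))) = Add(-30136, Mul(-1, Add(Rational(-57, 5), Mul(Rational(8, 5), 26569)))) = Add(-30136, Mul(-1, Add(Rational(-57, 5), Rational(212552, 5)))) = Add(-30136, Mul(-1, 42499)) = Add(-30136, -42499) = -72635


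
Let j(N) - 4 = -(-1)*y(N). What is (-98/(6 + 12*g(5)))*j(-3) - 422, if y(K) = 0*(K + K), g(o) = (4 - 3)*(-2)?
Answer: -3602/9 ≈ -400.22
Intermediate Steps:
g(o) = -2 (g(o) = 1*(-2) = -2)
y(K) = 0 (y(K) = 0*(2*K) = 0)
j(N) = 4 (j(N) = 4 - (-1)*0 = 4 - 1*0 = 4 + 0 = 4)
(-98/(6 + 12*g(5)))*j(-3) - 422 = -98/(6 + 12*(-2))*4 - 422 = -98/(6 - 24)*4 - 422 = -98/(-18)*4 - 422 = -98*(-1/18)*4 - 422 = (49/9)*4 - 422 = 196/9 - 422 = -3602/9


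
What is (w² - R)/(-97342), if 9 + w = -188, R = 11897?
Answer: -13456/48671 ≈ -0.27647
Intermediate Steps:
w = -197 (w = -9 - 188 = -197)
(w² - R)/(-97342) = ((-197)² - 1*11897)/(-97342) = (38809 - 11897)*(-1/97342) = 26912*(-1/97342) = -13456/48671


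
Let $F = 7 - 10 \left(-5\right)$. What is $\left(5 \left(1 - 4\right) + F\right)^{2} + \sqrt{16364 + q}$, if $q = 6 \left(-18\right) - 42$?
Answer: $1764 + 11 \sqrt{134} \approx 1891.3$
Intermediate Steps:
$q = -150$ ($q = -108 - 42 = -150$)
$F = 57$ ($F = 7 - -50 = 7 + 50 = 57$)
$\left(5 \left(1 - 4\right) + F\right)^{2} + \sqrt{16364 + q} = \left(5 \left(1 - 4\right) + 57\right)^{2} + \sqrt{16364 - 150} = \left(5 \left(-3\right) + 57\right)^{2} + \sqrt{16214} = \left(-15 + 57\right)^{2} + 11 \sqrt{134} = 42^{2} + 11 \sqrt{134} = 1764 + 11 \sqrt{134}$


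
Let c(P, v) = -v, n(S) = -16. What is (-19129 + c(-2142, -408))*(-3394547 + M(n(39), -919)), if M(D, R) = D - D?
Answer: 63549314387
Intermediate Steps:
M(D, R) = 0
(-19129 + c(-2142, -408))*(-3394547 + M(n(39), -919)) = (-19129 - 1*(-408))*(-3394547 + 0) = (-19129 + 408)*(-3394547) = -18721*(-3394547) = 63549314387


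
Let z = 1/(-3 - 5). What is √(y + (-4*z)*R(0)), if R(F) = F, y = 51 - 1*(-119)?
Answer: √170 ≈ 13.038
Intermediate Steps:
z = -⅛ (z = 1/(-8) = -⅛ ≈ -0.12500)
y = 170 (y = 51 + 119 = 170)
√(y + (-4*z)*R(0)) = √(170 - 4*(-⅛)*0) = √(170 + (½)*0) = √(170 + 0) = √170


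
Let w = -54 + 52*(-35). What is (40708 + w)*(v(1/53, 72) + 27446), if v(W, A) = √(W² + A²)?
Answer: 1065837964 + 38834*√14561857/53 ≈ 1.0686e+9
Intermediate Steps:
v(W, A) = √(A² + W²)
w = -1874 (w = -54 - 1820 = -1874)
(40708 + w)*(v(1/53, 72) + 27446) = (40708 - 1874)*(√(72² + (1/53)²) + 27446) = 38834*(√(5184 + (1/53)²) + 27446) = 38834*(√(5184 + 1/2809) + 27446) = 38834*(√(14561857/2809) + 27446) = 38834*(√14561857/53 + 27446) = 38834*(27446 + √14561857/53) = 1065837964 + 38834*√14561857/53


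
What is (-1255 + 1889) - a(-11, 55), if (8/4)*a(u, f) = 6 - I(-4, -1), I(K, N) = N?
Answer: 1261/2 ≈ 630.50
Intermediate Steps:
a(u, f) = 7/2 (a(u, f) = (6 - 1*(-1))/2 = (6 + 1)/2 = (½)*7 = 7/2)
(-1255 + 1889) - a(-11, 55) = (-1255 + 1889) - 1*7/2 = 634 - 7/2 = 1261/2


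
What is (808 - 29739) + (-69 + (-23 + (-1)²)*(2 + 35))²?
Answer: 750758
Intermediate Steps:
(808 - 29739) + (-69 + (-23 + (-1)²)*(2 + 35))² = -28931 + (-69 + (-23 + 1)*37)² = -28931 + (-69 - 22*37)² = -28931 + (-69 - 814)² = -28931 + (-883)² = -28931 + 779689 = 750758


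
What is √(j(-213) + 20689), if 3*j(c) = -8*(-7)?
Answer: √186369/3 ≈ 143.90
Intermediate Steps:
j(c) = 56/3 (j(c) = (-8*(-7))/3 = (⅓)*56 = 56/3)
√(j(-213) + 20689) = √(56/3 + 20689) = √(62123/3) = √186369/3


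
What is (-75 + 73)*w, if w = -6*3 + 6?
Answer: 24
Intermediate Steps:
w = -12 (w = -18 + 6 = -12)
(-75 + 73)*w = (-75 + 73)*(-12) = -2*(-12) = 24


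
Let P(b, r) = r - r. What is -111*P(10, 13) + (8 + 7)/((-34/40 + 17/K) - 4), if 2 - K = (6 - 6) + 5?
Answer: -900/631 ≈ -1.4263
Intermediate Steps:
P(b, r) = 0
K = -3 (K = 2 - ((6 - 6) + 5) = 2 - (0 + 5) = 2 - 1*5 = 2 - 5 = -3)
-111*P(10, 13) + (8 + 7)/((-34/40 + 17/K) - 4) = -111*0 + (8 + 7)/((-34/40 + 17/(-3)) - 4) = 0 + 15/((-34*1/40 + 17*(-⅓)) - 4) = 0 + 15/((-17/20 - 17/3) - 4) = 0 + 15/(-391/60 - 4) = 0 + 15/(-631/60) = 0 + 15*(-60/631) = 0 - 900/631 = -900/631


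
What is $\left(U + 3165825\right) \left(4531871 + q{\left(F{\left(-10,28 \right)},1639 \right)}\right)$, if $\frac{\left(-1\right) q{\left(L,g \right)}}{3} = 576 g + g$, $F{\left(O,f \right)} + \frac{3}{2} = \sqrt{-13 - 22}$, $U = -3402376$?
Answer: $-400897645862$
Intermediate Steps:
$F{\left(O,f \right)} = - \frac{3}{2} + i \sqrt{35}$ ($F{\left(O,f \right)} = - \frac{3}{2} + \sqrt{-13 - 22} = - \frac{3}{2} + \sqrt{-35} = - \frac{3}{2} + i \sqrt{35}$)
$q{\left(L,g \right)} = - 1731 g$ ($q{\left(L,g \right)} = - 3 \left(576 g + g\right) = - 3 \cdot 577 g = - 1731 g$)
$\left(U + 3165825\right) \left(4531871 + q{\left(F{\left(-10,28 \right)},1639 \right)}\right) = \left(-3402376 + 3165825\right) \left(4531871 - 2837109\right) = - 236551 \left(4531871 - 2837109\right) = \left(-236551\right) 1694762 = -400897645862$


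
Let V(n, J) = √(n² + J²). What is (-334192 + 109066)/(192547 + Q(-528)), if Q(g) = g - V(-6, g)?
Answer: -43228469394/36871017541 - 1350756*√7745/36871017541 ≈ -1.1756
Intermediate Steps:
V(n, J) = √(J² + n²)
Q(g) = g - √(36 + g²) (Q(g) = g - √(g² + (-6)²) = g - √(g² + 36) = g - √(36 + g²))
(-334192 + 109066)/(192547 + Q(-528)) = (-334192 + 109066)/(192547 + (-528 - √(36 + (-528)²))) = -225126/(192547 + (-528 - √(36 + 278784))) = -225126/(192547 + (-528 - √278820)) = -225126/(192547 + (-528 - 6*√7745)) = -225126/(192019 - 6*√7745)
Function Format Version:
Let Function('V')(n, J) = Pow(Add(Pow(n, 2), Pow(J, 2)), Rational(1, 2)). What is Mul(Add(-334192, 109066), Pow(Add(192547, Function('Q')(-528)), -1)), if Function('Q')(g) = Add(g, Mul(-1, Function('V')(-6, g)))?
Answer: Add(Rational(-43228469394, 36871017541), Mul(Rational(-1350756, 36871017541), Pow(7745, Rational(1, 2)))) ≈ -1.1756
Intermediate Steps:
Function('V')(n, J) = Pow(Add(Pow(J, 2), Pow(n, 2)), Rational(1, 2))
Function('Q')(g) = Add(g, Mul(-1, Pow(Add(36, Pow(g, 2)), Rational(1, 2)))) (Function('Q')(g) = Add(g, Mul(-1, Pow(Add(Pow(g, 2), Pow(-6, 2)), Rational(1, 2)))) = Add(g, Mul(-1, Pow(Add(Pow(g, 2), 36), Rational(1, 2)))) = Add(g, Mul(-1, Pow(Add(36, Pow(g, 2)), Rational(1, 2)))))
Mul(Add(-334192, 109066), Pow(Add(192547, Function('Q')(-528)), -1)) = Mul(Add(-334192, 109066), Pow(Add(192547, Add(-528, Mul(-1, Pow(Add(36, Pow(-528, 2)), Rational(1, 2))))), -1)) = Mul(-225126, Pow(Add(192547, Add(-528, Mul(-1, Pow(Add(36, 278784), Rational(1, 2))))), -1)) = Mul(-225126, Pow(Add(192547, Add(-528, Mul(-1, Pow(278820, Rational(1, 2))))), -1)) = Mul(-225126, Pow(Add(192547, Add(-528, Mul(-1, Mul(6, Pow(7745, Rational(1, 2)))))), -1)) = Mul(-225126, Pow(Add(192547, Add(-528, Mul(-6, Pow(7745, Rational(1, 2))))), -1)) = Mul(-225126, Pow(Add(192019, Mul(-6, Pow(7745, Rational(1, 2)))), -1))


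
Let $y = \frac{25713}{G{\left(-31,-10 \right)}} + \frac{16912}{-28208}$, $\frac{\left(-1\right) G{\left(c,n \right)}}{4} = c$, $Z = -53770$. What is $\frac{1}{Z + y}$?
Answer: $- \frac{218612}{11709566289} \approx -1.867 \cdot 10^{-5}$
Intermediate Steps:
$G{\left(c,n \right)} = - 4 c$
$y = \frac{45200951}{218612}$ ($y = \frac{25713}{\left(-4\right) \left(-31\right)} + \frac{16912}{-28208} = \frac{25713}{124} + 16912 \left(- \frac{1}{28208}\right) = 25713 \cdot \frac{1}{124} - \frac{1057}{1763} = \frac{25713}{124} - \frac{1057}{1763} = \frac{45200951}{218612} \approx 206.76$)
$\frac{1}{Z + y} = \frac{1}{-53770 + \frac{45200951}{218612}} = \frac{1}{- \frac{11709566289}{218612}} = - \frac{218612}{11709566289}$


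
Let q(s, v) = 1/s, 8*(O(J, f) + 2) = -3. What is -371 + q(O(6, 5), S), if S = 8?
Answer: -7057/19 ≈ -371.42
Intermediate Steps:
O(J, f) = -19/8 (O(J, f) = -2 + (1/8)*(-3) = -2 - 3/8 = -19/8)
-371 + q(O(6, 5), S) = -371 + 1/(-19/8) = -371 - 8/19 = -7057/19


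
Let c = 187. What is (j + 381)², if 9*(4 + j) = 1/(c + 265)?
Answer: 2352042447769/16548624 ≈ 1.4213e+5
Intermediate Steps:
j = -16271/4068 (j = -4 + 1/(9*(187 + 265)) = -4 + (⅑)/452 = -4 + (⅑)*(1/452) = -4 + 1/4068 = -16271/4068 ≈ -3.9998)
(j + 381)² = (-16271/4068 + 381)² = (1533637/4068)² = 2352042447769/16548624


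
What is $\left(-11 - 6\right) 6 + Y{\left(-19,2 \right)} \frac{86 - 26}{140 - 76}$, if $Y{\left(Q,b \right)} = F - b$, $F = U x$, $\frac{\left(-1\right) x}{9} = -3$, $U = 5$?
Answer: $\frac{363}{16} \approx 22.688$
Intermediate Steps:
$x = 27$ ($x = \left(-9\right) \left(-3\right) = 27$)
$F = 135$ ($F = 5 \cdot 27 = 135$)
$Y{\left(Q,b \right)} = 135 - b$
$\left(-11 - 6\right) 6 + Y{\left(-19,2 \right)} \frac{86 - 26}{140 - 76} = \left(-11 - 6\right) 6 + \left(135 - 2\right) \frac{86 - 26}{140 - 76} = \left(-17\right) 6 + \left(135 - 2\right) \frac{60}{64} = -102 + 133 \cdot 60 \cdot \frac{1}{64} = -102 + 133 \cdot \frac{15}{16} = -102 + \frac{1995}{16} = \frac{363}{16}$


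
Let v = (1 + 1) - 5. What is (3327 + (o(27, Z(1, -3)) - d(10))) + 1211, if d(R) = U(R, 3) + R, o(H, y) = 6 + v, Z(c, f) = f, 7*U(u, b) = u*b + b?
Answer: 31684/7 ≈ 4526.3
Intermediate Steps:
U(u, b) = b/7 + b*u/7 (U(u, b) = (u*b + b)/7 = (b*u + b)/7 = (b + b*u)/7 = b/7 + b*u/7)
v = -3 (v = 2 - 5 = -3)
o(H, y) = 3 (o(H, y) = 6 - 3 = 3)
d(R) = 3/7 + 10*R/7 (d(R) = (1/7)*3*(1 + R) + R = (3/7 + 3*R/7) + R = 3/7 + 10*R/7)
(3327 + (o(27, Z(1, -3)) - d(10))) + 1211 = (3327 + (3 - (3/7 + (10/7)*10))) + 1211 = (3327 + (3 - (3/7 + 100/7))) + 1211 = (3327 + (3 - 1*103/7)) + 1211 = (3327 + (3 - 103/7)) + 1211 = (3327 - 82/7) + 1211 = 23207/7 + 1211 = 31684/7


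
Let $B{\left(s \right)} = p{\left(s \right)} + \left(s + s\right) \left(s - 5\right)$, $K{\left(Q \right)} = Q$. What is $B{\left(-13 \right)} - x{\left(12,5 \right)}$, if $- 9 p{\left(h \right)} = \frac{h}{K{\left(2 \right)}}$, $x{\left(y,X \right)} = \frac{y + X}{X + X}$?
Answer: $\frac{21016}{45} \approx 467.02$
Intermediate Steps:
$x{\left(y,X \right)} = \frac{X + y}{2 X}$
$p{\left(h \right)} = - \frac{h}{18}$ ($p{\left(h \right)} = - \frac{h \frac{1}{2}}{9} = - \frac{\frac{1}{2} h}{9} = - \frac{h}{18}$)
$B{\left(s \right)} = - \frac{s}{18} + 2 s \left(-5 + s\right)$ ($B{\left(s \right)} = - \frac{s}{18} + \left(s + s\right) \left(s - 5\right) = - \frac{s}{18} + 2 s \left(-5 + s\right)$)
$B{\left(-13 \right)} - x{\left(12,5 \right)} = \frac{1}{18} \left(-13\right) \left(-181 + 36 \left(-13\right)\right) - \frac{5 + 12}{2 \cdot 5} = \frac{1}{18} \left(-13\right) \left(-181 - 468\right) - \frac{1}{2} \cdot \frac{1}{5} \cdot 17 = \frac{1}{18} \left(-13\right) \left(-649\right) - \frac{17}{10} = \frac{8437}{18} - \frac{17}{10} = \frac{21016}{45}$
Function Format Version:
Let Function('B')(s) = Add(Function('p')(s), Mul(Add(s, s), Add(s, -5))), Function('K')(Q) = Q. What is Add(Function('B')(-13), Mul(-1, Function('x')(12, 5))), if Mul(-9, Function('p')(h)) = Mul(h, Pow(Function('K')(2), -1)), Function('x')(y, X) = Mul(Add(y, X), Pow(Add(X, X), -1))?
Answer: Rational(21016, 45) ≈ 467.02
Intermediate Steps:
Function('x')(y, X) = Mul(Rational(1, 2), Pow(X, -1), Add(X, y)) (Function('x')(y, X) = Mul(Add(X, y), Pow(Mul(2, X), -1)) = Mul(Add(X, y), Mul(Rational(1, 2), Pow(X, -1))) = Mul(Rational(1, 2), Pow(X, -1), Add(X, y)))
Function('p')(h) = Mul(Rational(-1, 18), h) (Function('p')(h) = Mul(Rational(-1, 9), Mul(h, Pow(2, -1))) = Mul(Rational(-1, 9), Mul(h, Rational(1, 2))) = Mul(Rational(-1, 9), Mul(Rational(1, 2), h)) = Mul(Rational(-1, 18), h))
Function('B')(s) = Add(Mul(Rational(-1, 18), s), Mul(2, s, Add(-5, s))) (Function('B')(s) = Add(Mul(Rational(-1, 18), s), Mul(Add(s, s), Add(s, -5))) = Add(Mul(Rational(-1, 18), s), Mul(Mul(2, s), Add(-5, s))) = Add(Mul(Rational(-1, 18), s), Mul(2, s, Add(-5, s))))
Add(Function('B')(-13), Mul(-1, Function('x')(12, 5))) = Add(Mul(Rational(1, 18), -13, Add(-181, Mul(36, -13))), Mul(-1, Mul(Rational(1, 2), Pow(5, -1), Add(5, 12)))) = Add(Mul(Rational(1, 18), -13, Add(-181, -468)), Mul(-1, Mul(Rational(1, 2), Rational(1, 5), 17))) = Add(Mul(Rational(1, 18), -13, -649), Mul(-1, Rational(17, 10))) = Add(Rational(8437, 18), Rational(-17, 10)) = Rational(21016, 45)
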